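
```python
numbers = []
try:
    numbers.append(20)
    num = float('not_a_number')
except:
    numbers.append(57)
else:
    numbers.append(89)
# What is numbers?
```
[20, 57]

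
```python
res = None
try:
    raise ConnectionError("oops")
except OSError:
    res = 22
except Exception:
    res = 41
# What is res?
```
22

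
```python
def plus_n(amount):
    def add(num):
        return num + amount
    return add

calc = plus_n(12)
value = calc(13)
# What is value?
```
25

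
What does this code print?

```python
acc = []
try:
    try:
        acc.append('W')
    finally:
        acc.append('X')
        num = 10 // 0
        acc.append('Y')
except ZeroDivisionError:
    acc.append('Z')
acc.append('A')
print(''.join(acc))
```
WXZA

Exception in inner finally caught by outer except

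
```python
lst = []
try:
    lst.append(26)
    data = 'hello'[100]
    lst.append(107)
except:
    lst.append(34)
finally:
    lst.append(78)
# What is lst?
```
[26, 34, 78]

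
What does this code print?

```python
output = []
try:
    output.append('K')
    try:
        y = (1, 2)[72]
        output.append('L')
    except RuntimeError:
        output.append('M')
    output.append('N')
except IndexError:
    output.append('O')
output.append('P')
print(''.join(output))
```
KOP

Inner handler doesn't match, propagates to outer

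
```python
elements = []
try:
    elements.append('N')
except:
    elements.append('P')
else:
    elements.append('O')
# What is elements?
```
['N', 'O']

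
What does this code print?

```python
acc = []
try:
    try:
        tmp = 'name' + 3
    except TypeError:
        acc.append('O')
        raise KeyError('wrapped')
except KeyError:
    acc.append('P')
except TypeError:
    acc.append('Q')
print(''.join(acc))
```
OP

New KeyError raised, caught by outer KeyError handler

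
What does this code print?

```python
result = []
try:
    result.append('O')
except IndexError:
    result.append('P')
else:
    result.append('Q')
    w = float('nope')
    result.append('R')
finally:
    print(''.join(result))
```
OQ

Try succeeds, else appends 'Q', ValueError in else is uncaught, finally prints before exception propagates ('R' never appended)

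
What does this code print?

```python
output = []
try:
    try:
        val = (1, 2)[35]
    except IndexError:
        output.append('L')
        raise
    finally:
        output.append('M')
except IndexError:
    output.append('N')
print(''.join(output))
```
LMN

finally runs before re-raised exception propagates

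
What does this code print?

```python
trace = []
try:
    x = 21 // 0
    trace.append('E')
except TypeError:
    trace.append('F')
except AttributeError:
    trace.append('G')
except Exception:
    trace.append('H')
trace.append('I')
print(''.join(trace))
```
HI

ZeroDivisionError not specifically caught, falls to Exception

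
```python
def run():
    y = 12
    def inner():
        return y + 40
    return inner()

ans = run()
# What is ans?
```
52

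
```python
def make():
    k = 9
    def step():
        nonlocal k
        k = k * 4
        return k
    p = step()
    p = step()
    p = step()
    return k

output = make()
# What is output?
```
576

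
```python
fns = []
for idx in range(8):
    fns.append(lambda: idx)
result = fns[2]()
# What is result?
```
7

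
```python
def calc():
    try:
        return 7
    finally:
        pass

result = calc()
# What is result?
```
7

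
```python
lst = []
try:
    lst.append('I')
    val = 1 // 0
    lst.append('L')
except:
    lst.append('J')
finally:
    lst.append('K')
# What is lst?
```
['I', 'J', 'K']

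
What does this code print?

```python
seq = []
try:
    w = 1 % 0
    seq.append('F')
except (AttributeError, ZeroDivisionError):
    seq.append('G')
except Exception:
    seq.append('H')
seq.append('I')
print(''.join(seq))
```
GI

ZeroDivisionError matches tuple containing it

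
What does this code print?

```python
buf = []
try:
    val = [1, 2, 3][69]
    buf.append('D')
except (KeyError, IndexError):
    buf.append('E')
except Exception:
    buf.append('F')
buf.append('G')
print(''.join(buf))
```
EG

IndexError matches tuple containing it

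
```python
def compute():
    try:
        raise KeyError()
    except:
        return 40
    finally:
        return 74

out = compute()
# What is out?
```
74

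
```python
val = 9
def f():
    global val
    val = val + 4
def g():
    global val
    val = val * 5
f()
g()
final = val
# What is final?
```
65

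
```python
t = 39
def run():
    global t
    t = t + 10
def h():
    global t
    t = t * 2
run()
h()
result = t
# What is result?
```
98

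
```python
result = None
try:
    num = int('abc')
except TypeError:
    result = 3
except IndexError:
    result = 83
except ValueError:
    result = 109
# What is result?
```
109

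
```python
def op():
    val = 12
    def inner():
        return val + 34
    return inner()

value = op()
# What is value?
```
46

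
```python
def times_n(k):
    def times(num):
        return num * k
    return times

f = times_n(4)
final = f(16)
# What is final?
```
64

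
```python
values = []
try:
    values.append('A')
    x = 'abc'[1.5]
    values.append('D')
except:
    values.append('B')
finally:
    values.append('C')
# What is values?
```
['A', 'B', 'C']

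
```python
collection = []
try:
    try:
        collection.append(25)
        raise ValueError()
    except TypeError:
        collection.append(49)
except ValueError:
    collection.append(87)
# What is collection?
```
[25, 87]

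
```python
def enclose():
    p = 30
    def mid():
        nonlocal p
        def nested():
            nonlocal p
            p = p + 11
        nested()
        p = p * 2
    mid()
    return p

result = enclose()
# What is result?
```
82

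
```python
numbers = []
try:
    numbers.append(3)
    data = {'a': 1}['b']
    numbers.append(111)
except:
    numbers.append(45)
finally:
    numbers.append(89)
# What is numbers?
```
[3, 45, 89]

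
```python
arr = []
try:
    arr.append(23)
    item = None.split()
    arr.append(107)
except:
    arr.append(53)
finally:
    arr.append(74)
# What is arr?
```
[23, 53, 74]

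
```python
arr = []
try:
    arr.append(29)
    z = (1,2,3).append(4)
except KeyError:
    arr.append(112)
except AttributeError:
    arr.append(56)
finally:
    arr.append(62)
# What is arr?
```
[29, 56, 62]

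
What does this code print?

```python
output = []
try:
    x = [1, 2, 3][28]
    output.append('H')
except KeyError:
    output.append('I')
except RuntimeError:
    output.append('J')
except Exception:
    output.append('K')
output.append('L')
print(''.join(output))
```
KL

IndexError not specifically caught, falls to Exception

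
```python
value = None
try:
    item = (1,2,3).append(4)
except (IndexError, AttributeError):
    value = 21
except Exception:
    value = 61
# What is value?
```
21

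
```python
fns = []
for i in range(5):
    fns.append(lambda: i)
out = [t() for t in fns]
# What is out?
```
[4, 4, 4, 4, 4]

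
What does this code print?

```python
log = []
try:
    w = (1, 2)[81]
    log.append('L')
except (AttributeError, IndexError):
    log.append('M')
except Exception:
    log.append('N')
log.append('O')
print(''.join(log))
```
MO

IndexError matches tuple containing it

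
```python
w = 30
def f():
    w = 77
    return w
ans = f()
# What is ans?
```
77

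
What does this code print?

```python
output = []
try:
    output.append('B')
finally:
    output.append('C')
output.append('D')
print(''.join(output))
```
BCD

try/finally without except, no exception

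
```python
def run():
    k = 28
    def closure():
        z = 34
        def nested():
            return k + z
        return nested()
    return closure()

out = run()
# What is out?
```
62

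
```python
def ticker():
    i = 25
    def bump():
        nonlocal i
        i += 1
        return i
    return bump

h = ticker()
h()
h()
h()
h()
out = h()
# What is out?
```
30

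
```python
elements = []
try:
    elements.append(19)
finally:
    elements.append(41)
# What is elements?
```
[19, 41]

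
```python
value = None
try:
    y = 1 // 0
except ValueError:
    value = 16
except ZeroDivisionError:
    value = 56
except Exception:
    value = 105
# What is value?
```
56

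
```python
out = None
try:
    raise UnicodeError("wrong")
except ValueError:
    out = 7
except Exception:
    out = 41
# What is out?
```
7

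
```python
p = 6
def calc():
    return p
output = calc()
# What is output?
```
6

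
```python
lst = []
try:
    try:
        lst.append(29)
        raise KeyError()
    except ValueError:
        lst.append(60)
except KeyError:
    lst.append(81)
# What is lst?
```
[29, 81]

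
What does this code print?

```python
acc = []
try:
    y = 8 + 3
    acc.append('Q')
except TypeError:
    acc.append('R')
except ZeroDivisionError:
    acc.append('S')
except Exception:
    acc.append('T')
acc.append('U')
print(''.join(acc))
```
QU

No exception, try block completes normally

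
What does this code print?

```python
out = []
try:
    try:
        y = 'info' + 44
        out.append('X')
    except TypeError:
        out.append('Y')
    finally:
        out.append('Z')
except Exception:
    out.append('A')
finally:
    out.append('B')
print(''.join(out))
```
YZB

Both finally blocks run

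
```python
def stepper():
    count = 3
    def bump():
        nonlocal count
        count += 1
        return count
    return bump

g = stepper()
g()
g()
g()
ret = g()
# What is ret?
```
7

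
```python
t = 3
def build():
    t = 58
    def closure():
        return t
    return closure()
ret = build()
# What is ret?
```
58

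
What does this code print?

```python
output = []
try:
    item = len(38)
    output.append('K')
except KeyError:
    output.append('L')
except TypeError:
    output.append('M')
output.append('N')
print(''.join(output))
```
MN

TypeError is caught by its specific handler, not KeyError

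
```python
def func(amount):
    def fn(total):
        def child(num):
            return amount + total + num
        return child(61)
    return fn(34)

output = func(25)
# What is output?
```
120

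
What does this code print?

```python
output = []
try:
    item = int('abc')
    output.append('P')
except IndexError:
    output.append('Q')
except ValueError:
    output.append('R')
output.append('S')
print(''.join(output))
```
RS

ValueError is caught by its specific handler, not IndexError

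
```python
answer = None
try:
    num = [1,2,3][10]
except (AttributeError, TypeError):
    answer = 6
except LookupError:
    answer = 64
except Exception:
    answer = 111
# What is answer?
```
64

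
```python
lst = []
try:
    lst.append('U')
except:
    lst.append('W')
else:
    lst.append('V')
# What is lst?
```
['U', 'V']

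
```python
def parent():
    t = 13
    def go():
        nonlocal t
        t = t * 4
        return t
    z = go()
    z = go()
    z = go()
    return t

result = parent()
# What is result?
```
832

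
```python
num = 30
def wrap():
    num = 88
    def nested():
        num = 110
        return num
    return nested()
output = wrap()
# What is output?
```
110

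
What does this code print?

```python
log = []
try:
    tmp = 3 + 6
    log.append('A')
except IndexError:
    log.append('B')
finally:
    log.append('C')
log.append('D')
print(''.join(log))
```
ACD

finally runs after normal execution too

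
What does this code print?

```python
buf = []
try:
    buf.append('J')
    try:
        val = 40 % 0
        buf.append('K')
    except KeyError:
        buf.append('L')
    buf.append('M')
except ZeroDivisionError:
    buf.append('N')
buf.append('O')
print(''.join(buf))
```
JNO

Inner handler doesn't match, propagates to outer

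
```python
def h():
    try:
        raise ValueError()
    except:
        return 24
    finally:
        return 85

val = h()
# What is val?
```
85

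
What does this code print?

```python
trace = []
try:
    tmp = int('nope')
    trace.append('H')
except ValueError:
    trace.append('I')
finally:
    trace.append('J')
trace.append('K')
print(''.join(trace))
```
IJK

finally always runs, even after exception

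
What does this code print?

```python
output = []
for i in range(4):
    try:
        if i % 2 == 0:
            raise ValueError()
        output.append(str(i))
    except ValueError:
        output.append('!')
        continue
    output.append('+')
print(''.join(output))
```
!1+!3+

continue in except skips rest of loop body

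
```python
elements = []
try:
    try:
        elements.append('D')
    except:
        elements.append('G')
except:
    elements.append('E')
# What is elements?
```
['D']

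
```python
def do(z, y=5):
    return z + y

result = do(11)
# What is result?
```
16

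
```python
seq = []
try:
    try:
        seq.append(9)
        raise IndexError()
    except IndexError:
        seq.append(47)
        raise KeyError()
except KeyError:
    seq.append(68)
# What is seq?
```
[9, 47, 68]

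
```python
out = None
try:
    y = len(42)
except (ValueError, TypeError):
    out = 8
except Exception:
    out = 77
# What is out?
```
8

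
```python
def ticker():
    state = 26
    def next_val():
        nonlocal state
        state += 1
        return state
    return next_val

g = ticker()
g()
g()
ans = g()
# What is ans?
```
29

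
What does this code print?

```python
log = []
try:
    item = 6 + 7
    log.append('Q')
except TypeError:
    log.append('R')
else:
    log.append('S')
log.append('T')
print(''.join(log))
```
QST

else block runs when no exception occurs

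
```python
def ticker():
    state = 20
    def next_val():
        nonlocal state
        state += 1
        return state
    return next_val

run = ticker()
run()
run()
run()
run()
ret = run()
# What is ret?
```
25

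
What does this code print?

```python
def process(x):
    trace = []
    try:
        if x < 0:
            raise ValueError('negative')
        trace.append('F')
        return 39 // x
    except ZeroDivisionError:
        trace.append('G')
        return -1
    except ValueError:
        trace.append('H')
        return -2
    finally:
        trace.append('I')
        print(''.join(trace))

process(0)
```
FGI

x=0 causes ZeroDivisionError, caught, finally prints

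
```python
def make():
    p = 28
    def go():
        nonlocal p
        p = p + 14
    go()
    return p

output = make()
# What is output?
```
42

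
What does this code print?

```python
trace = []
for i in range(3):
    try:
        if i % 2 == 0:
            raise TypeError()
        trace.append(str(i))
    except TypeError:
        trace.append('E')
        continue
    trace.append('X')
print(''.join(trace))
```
E1XE

continue in except skips rest of loop body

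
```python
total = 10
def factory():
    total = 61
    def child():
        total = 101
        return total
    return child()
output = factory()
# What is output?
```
101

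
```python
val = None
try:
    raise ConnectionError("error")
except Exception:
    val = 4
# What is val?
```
4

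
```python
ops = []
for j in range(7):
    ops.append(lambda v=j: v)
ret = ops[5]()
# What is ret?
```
5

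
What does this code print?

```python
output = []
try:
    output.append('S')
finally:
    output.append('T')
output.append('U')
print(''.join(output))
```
STU

try/finally without except, no exception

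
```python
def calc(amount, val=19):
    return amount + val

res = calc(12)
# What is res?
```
31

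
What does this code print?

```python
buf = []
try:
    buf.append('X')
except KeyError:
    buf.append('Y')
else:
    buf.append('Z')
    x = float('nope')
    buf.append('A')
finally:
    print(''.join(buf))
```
XZ

Try succeeds, else appends 'Z', ValueError in else is uncaught, finally prints before exception propagates ('A' never appended)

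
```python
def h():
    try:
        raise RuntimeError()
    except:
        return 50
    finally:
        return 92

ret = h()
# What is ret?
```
92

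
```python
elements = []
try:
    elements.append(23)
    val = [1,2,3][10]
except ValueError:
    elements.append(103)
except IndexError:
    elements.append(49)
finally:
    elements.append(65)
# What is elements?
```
[23, 49, 65]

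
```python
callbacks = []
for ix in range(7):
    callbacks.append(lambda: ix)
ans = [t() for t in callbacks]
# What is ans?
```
[6, 6, 6, 6, 6, 6, 6]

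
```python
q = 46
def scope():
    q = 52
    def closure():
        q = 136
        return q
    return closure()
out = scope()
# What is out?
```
136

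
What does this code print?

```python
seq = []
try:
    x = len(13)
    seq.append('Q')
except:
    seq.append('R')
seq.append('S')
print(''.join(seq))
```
RS

Exception raised in try, caught by bare except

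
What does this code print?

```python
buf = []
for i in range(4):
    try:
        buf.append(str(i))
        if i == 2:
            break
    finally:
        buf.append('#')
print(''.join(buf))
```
0#1#2#

finally runs even when breaking out of loop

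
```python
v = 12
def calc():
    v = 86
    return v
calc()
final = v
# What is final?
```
12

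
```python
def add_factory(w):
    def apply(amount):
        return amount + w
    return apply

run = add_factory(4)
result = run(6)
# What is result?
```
10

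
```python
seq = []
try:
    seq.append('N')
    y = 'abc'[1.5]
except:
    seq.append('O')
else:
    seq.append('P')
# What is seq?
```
['N', 'O']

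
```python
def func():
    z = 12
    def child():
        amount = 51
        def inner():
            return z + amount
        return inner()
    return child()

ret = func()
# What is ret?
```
63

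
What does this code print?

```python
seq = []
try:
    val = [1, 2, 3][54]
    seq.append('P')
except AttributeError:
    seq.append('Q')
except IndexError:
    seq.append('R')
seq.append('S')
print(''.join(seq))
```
RS

IndexError is caught by its specific handler, not AttributeError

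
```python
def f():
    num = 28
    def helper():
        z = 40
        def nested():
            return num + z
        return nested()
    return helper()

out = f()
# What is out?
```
68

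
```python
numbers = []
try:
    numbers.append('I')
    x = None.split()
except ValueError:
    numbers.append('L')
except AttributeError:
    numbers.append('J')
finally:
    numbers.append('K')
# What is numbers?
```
['I', 'J', 'K']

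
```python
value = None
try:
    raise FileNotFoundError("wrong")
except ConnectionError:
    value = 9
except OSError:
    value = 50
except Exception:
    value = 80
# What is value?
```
50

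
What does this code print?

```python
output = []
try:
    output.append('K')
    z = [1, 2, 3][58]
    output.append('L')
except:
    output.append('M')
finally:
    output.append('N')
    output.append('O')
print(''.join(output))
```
KMNO

Code before exception runs, then except, then all of finally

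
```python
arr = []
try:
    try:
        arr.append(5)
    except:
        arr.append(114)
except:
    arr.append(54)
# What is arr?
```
[5]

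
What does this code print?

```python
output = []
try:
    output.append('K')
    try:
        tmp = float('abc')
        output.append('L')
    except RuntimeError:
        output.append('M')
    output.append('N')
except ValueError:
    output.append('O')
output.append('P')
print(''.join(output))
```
KOP

Inner handler doesn't match, propagates to outer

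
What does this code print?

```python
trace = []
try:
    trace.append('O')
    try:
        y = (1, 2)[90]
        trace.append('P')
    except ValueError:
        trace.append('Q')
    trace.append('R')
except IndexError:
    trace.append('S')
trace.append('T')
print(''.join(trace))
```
OST

Inner handler doesn't match, propagates to outer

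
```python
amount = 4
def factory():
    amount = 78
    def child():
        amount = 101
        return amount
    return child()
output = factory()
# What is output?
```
101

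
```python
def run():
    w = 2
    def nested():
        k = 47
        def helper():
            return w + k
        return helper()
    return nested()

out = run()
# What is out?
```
49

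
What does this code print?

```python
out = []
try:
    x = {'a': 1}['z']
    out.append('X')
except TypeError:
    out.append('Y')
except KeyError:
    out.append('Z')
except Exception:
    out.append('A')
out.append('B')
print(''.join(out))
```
ZB

KeyError matches before generic Exception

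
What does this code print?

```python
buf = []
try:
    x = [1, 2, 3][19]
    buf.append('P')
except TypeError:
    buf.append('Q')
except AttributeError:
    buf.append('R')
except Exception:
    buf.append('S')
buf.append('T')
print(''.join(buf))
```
ST

IndexError not specifically caught, falls to Exception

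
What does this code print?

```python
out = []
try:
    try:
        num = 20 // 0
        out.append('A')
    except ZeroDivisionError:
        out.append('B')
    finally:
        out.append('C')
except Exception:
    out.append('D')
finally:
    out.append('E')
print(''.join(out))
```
BCE

Both finally blocks run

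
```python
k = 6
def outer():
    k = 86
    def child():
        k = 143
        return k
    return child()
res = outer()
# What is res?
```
143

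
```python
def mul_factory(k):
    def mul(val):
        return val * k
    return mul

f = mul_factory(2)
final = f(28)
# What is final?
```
56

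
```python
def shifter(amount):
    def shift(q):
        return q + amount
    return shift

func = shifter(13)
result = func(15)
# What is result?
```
28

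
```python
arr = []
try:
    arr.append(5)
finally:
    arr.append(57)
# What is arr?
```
[5, 57]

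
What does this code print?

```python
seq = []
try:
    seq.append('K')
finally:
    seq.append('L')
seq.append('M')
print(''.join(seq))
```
KLM

try/finally without except, no exception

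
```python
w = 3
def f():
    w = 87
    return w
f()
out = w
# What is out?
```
3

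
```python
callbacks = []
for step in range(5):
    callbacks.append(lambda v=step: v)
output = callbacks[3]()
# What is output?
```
3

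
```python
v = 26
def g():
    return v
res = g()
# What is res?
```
26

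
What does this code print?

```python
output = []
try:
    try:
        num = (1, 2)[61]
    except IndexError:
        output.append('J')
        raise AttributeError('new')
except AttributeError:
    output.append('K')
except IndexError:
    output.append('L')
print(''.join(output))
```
JK

New AttributeError raised, caught by outer AttributeError handler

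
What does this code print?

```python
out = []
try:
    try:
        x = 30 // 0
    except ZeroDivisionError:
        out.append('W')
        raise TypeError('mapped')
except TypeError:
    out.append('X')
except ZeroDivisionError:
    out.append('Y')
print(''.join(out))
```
WX

New TypeError raised, caught by outer TypeError handler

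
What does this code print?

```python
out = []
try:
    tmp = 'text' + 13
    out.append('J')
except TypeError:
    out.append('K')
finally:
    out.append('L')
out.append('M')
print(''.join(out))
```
KLM

finally always runs, even after exception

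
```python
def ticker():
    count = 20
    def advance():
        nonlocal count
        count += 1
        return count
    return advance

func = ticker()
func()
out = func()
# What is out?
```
22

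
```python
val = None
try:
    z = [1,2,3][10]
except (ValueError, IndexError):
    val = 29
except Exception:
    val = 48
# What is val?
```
29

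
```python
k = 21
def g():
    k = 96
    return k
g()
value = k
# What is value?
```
21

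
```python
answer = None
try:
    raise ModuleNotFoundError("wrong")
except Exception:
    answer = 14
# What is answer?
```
14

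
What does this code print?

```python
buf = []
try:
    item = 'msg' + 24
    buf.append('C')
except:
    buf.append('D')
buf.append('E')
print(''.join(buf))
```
DE

Exception raised in try, caught by bare except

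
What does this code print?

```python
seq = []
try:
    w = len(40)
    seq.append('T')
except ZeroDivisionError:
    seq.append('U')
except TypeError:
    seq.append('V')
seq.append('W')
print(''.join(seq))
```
VW

TypeError is caught by its specific handler, not ZeroDivisionError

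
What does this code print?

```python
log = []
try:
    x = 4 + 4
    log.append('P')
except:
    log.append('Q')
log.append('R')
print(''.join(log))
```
PR

No exception, try block completes normally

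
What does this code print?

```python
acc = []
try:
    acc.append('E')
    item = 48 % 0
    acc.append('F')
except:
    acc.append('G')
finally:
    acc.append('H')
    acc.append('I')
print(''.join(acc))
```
EGHI

Code before exception runs, then except, then all of finally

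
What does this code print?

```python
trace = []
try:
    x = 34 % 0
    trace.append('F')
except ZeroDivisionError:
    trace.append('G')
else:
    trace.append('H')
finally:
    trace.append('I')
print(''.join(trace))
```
GI

Exception: except runs, else skipped, finally runs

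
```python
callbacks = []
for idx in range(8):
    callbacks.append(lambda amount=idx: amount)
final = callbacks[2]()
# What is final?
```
2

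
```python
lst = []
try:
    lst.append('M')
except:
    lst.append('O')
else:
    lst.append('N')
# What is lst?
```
['M', 'N']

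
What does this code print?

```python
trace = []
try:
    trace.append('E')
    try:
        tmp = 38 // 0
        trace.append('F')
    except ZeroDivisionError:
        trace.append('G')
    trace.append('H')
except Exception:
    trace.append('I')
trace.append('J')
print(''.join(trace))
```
EGHJ

Inner exception caught by inner handler, outer continues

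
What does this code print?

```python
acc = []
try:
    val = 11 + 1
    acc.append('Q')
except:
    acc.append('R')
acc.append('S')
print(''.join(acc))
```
QS

No exception, try block completes normally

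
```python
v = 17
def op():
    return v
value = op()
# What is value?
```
17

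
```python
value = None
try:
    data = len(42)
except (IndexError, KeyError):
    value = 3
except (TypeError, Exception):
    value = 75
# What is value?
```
75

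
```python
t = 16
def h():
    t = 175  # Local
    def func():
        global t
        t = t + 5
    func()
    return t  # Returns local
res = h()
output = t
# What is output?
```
21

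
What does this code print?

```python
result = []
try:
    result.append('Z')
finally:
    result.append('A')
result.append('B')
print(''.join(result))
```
ZAB

try/finally without except, no exception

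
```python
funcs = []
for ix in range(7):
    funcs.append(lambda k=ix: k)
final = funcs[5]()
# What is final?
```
5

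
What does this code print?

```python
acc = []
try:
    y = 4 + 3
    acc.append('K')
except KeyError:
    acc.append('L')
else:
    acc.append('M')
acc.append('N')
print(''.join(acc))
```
KMN

else block runs when no exception occurs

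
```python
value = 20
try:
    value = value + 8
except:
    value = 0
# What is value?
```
28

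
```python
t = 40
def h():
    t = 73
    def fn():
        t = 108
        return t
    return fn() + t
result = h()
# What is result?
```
181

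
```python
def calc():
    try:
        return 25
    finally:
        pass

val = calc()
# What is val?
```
25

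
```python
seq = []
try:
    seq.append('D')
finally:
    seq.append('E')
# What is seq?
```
['D', 'E']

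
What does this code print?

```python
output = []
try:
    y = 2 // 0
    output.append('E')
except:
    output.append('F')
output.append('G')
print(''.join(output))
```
FG

Exception raised in try, caught by bare except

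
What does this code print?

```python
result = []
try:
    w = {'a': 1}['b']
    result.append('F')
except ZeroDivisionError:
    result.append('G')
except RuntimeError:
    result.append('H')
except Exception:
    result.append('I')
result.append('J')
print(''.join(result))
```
IJ

KeyError not specifically caught, falls to Exception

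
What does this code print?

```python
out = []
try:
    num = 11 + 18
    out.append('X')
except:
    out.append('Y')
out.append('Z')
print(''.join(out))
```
XZ

No exception, try block completes normally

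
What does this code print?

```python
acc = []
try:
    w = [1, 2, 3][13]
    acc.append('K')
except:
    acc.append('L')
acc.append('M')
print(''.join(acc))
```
LM

Exception raised in try, caught by bare except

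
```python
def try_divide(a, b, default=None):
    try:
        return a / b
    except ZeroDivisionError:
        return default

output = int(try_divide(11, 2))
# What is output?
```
5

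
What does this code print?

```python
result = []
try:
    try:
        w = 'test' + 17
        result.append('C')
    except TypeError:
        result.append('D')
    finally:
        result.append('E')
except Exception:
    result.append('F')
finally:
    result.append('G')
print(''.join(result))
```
DEG

Both finally blocks run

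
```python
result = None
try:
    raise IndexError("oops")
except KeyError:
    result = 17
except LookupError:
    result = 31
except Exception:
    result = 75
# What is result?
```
31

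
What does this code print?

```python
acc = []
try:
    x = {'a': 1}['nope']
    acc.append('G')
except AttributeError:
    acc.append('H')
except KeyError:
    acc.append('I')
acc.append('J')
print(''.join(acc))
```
IJ

KeyError is caught by its specific handler, not AttributeError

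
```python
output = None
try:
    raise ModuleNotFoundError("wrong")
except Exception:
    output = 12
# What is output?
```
12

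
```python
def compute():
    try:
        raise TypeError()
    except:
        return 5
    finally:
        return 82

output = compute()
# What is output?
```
82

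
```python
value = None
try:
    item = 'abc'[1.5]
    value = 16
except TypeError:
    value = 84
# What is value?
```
84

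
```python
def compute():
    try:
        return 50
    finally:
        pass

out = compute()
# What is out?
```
50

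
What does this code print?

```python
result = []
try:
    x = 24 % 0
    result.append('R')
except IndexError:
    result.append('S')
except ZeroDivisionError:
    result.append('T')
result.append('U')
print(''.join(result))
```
TU

ZeroDivisionError is caught by its specific handler, not IndexError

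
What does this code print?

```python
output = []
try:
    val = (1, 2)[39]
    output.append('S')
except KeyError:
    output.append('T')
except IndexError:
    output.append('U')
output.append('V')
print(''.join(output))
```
UV

IndexError is caught by its specific handler, not KeyError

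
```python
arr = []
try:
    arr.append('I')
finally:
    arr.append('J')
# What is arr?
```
['I', 'J']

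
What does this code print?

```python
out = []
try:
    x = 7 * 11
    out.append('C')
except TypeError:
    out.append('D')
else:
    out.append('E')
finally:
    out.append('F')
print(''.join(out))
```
CEF

else runs before finally when no exception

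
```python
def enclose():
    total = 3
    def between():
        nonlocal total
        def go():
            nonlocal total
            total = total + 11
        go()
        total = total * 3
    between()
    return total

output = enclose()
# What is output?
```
42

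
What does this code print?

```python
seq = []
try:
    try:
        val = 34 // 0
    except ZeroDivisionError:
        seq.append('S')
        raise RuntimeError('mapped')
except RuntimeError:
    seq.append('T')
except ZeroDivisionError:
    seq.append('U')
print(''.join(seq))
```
ST

New RuntimeError raised, caught by outer RuntimeError handler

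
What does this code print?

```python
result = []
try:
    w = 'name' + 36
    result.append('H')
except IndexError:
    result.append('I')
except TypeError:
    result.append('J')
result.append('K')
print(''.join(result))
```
JK

TypeError is caught by its specific handler, not IndexError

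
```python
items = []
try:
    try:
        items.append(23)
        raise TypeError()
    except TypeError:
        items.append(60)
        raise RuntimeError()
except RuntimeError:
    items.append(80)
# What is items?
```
[23, 60, 80]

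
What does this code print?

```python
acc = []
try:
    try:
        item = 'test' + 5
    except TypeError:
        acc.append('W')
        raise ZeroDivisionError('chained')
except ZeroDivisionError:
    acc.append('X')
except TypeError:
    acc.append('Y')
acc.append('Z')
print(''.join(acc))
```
WXZ

ZeroDivisionError raised and caught, original TypeError not re-raised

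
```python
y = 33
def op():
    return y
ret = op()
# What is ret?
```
33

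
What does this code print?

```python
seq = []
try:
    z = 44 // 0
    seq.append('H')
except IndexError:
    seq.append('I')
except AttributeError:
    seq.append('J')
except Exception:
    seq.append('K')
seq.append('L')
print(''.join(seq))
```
KL

ZeroDivisionError not specifically caught, falls to Exception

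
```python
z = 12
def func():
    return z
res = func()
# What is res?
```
12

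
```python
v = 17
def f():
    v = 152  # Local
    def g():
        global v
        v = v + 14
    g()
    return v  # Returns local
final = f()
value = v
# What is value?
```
31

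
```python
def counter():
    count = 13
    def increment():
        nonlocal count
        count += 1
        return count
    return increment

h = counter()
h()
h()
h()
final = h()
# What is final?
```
17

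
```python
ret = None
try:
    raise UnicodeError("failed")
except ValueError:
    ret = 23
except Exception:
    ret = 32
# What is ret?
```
23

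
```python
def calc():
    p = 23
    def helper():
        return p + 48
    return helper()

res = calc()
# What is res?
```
71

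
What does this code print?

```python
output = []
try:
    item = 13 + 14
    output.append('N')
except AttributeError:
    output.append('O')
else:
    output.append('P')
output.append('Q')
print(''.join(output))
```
NPQ

else block runs when no exception occurs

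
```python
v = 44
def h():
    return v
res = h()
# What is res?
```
44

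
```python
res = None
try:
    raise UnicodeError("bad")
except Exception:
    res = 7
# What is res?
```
7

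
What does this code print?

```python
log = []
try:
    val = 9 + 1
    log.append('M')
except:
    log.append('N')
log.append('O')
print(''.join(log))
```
MO

No exception, try block completes normally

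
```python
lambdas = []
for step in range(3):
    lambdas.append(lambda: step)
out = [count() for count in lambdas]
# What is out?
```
[2, 2, 2]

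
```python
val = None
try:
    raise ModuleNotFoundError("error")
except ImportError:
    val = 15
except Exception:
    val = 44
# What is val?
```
15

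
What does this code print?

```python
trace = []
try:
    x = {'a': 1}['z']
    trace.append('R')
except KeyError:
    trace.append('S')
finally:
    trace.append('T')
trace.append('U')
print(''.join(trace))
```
STU

finally always runs, even after exception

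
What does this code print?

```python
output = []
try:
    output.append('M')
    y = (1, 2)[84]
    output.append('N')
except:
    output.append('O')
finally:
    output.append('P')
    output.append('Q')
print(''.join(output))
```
MOPQ

Code before exception runs, then except, then all of finally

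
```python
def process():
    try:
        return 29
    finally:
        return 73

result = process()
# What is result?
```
73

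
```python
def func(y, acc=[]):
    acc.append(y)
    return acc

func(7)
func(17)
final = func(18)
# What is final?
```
[7, 17, 18]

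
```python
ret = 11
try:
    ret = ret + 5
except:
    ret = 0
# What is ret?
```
16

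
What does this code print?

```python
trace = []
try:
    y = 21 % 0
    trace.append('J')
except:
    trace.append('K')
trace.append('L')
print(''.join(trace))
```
KL

Exception raised in try, caught by bare except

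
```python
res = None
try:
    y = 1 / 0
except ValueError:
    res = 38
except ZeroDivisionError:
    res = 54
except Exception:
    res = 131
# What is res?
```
54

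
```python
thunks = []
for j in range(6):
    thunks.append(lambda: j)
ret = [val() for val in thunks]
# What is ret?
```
[5, 5, 5, 5, 5, 5]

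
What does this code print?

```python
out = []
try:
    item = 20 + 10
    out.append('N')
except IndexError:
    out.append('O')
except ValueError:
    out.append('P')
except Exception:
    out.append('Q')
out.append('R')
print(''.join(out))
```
NR

No exception, try block completes normally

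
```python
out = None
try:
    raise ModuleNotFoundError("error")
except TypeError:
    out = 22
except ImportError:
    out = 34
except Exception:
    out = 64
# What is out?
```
34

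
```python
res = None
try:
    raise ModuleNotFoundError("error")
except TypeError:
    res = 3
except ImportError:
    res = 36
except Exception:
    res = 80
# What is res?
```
36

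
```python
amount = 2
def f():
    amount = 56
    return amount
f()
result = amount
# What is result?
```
2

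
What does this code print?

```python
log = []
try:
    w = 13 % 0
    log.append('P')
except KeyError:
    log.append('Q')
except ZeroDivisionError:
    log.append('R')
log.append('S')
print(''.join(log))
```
RS

ZeroDivisionError is caught by its specific handler, not KeyError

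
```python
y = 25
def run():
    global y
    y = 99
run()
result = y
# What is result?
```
99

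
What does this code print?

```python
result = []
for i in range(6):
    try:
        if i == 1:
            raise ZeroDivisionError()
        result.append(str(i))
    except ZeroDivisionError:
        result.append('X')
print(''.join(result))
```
0X2345

Exception on i=1 caught, loop continues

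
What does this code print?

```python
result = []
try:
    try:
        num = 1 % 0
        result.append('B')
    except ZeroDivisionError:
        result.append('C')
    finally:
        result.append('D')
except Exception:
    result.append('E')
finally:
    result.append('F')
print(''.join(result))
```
CDF

Both finally blocks run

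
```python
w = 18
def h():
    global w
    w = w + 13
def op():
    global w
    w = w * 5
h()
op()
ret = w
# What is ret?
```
155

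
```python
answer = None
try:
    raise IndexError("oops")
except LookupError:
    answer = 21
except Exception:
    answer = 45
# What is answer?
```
21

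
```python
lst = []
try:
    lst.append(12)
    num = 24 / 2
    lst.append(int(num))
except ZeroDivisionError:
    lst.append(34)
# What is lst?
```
[12, 12]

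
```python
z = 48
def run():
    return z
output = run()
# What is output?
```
48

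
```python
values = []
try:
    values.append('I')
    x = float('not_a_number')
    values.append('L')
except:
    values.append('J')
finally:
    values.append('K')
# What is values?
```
['I', 'J', 'K']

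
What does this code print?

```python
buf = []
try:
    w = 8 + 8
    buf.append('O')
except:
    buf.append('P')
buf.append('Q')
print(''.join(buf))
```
OQ

No exception, try block completes normally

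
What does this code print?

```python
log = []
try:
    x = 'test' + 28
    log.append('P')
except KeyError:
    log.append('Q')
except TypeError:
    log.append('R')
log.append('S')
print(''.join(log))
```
RS

TypeError is caught by its specific handler, not KeyError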